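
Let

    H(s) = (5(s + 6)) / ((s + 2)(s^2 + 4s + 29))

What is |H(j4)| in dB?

Substitute s = j4: numerator = 30 + j20, denominator = -38 + j84.
|H(j4)| = |30 + j20| / |-38 + j84| = 36.056 / 92.195 ≈ 0.3911.
In decibels: 20·log₁₀(0.3911) ≈ -8.15 dB.

|H(j4)|_dB ≈ -8.15 dB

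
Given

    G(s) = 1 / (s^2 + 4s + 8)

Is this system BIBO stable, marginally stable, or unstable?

The denominator s^2 + 4s + 8 factors as (s^2 + 4s + 8), giving poles at s = -2 ± 2j.
Since all poles lie strictly in the left half-plane, the system is stable.

stable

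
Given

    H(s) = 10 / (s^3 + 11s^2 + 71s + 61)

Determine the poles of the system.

s = -5 ± 6j, -1

The poles are the roots of the denominator s^3 + 11s^2 + 71s + 61 = 0.
Trying s = -1: the polynomial evaluates to 0, so (s + 1) is a factor.
Dividing out leaves s^2 + 10s + 61 = 0.
The quadratic formula then gives s = -5 ± 6j.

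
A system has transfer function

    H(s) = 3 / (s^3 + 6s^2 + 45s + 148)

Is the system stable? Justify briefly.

The denominator s^3 + 6s^2 + 45s + 148 factors as (s + 4)(s^2 + 2s + 37), giving poles at s = -4, -1 + 6j, -1 - 6j.
Since all poles lie strictly in the left half-plane, the system is stable.

stable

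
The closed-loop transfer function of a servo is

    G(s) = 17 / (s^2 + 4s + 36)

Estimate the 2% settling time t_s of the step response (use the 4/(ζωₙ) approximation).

t_s ≈ 2 s

Comparing s^2 + 4s + 36 to s^2 + 2ζωₙs + ωₙ²: ωₙ = 6 rad/s and ζ = 4/(2·6) ≈ 0.3333.
ζωₙ = 4/2 = 2, so t_s ≈ 4/(ζωₙ) = 4/2 = 2 s.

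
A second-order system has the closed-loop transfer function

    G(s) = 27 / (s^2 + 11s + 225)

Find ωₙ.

ωₙ = 15 rad/s

Compare the denominator to the standard form s^2 + 2ζωₙs + ωₙ².
ωₙ² = 225, so ωₙ = 15 rad/s.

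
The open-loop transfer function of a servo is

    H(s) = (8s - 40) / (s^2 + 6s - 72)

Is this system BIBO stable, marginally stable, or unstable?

The denominator s^2 + 6s - 72 factors as (s + 12)(s - 6), giving poles at s = -12, 6.
Since the pole(s) at s = 6 lie in the right half-plane, the system is unstable.

unstable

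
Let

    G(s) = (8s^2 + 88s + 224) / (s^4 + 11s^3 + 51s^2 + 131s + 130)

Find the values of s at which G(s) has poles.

The poles are the roots of the denominator s^4 + 11s^3 + 51s^2 + 131s + 130 = 0.
Trying s = -5: the polynomial evaluates to 0, so (s + 5) is a factor.
Dividing out leaves s^3 + 6s^2 + 21s + 26 = 0.
This factors further as (s^2 + 4s + 13)(s + 2) = 0.

s = -5, -2 ± 3j, -2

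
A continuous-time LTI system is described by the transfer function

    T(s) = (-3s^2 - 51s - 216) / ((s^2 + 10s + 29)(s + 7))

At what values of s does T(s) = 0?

Set the numerator to zero: -3s^2 - 51s - 216 = 0, i.e. -3·(s^2 + 17s + 72) = 0.
Factoring: (s + 9)(s + 8) = 0.

s = -9, -8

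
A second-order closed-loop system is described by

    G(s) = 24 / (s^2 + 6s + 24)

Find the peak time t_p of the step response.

Comparing s^2 + 6s + 24 to s^2 + 2ζωₙs + ωₙ²: ωₙ = √24 ≈ 4.899 rad/s and ζ = 6/(2·√24) ≈ 0.6124.
ζωₙ = 6/2 = 3, so ω_d = ωₙ√(1−ζ²) = √(ωₙ² − (ζωₙ)²) = √(24 − 3²) = √15 ≈ 3.873 rad/s.
t_p = π/ω_d = π/3.873 ≈ 0.8112 s.

t_p ≈ 0.8112 s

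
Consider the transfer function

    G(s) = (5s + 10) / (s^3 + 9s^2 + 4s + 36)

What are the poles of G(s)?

The poles are the roots of the denominator s^3 + 9s^2 + 4s + 36 = 0.
Trying s = -9: the polynomial evaluates to 0, so (s + 9) is a factor.
Dividing out leaves s^2 + 4 = 0.
The quadratic formula then gives s = 0 ± 2j.

s = ±2j, -9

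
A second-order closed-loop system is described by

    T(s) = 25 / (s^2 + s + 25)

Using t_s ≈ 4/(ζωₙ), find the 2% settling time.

t_s ≈ 8 s

Comparing s^2 + s + 25 to s^2 + 2ζωₙs + ωₙ²: ωₙ = 5 rad/s and ζ = 1/(2·5) = 0.1.
ζωₙ = 1/2 = 0.5, so t_s ≈ 4/(ζωₙ) = 4/0.5 = 8 s.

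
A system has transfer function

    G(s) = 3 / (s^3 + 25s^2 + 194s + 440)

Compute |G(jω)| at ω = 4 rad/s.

|G(j4)| ≈ 0.004207

Substitute s = j4: numerator = 3, denominator = 40 + j712.
|G(j4)| = |3| / |40 + j712| = 3 / 713.12 ≈ 0.004207.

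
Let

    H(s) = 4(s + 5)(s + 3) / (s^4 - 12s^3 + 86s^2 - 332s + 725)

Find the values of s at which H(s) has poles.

s = 2 + 5j, 2 - 5j, 4 + 3j, 4 - 3j

The poles are the roots of the denominator s^4 - 12s^3 + 86s^2 - 332s + 725 = 0.
No real roots exist; factor into two real quadratics: (s^2 - 4s + 29)(s^2 - 8s + 25) = 0.
Each quadratic gives a conjugate pair via the quadratic formula.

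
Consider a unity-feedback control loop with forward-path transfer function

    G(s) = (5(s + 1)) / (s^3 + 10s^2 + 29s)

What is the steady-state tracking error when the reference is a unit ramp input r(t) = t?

e_ss = 5.800

G(s) has one pole at the origin.
This is a Type 1 system. Kv = lim_{s→0} s·G(s) = 5/29.
e_ss = 1/Kv = 1/(5/29) = 29/5 ≈ 5.800.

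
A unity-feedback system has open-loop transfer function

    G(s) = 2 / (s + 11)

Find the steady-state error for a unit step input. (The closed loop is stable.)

G(s) has no poles at the origin.
This is a Type 0 system. Kp = lim_{s→0} G(s) = 2/11.
e_ss = 1/(1 + Kp) = 1/(1 + 2/11) = 11/13 ≈ 0.8462.

e_ss = 0.8462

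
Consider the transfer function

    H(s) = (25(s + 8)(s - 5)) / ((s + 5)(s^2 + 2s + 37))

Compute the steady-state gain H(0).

H(0) = -200/37 ≈ -5.405

At s = 0 each factor (s + a) contributes a and each (s^2 + bs + c) contributes c.
H(0) = 25·(8) · (-5) / ((5) · (37)) = -1000/185 = -200/37.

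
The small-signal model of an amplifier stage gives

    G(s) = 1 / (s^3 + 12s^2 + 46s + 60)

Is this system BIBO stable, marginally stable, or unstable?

stable

The denominator s^3 + 12s^2 + 46s + 60 factors as (s^2 + 6s + 10)(s + 6), giving poles at s = -3 ± j, -6.
Since all poles lie strictly in the left half-plane, the system is stable.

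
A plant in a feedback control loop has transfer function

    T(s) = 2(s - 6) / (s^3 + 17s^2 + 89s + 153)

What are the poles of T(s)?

s = -4 + j, -4 - j, -9

The poles are the roots of the denominator s^3 + 17s^2 + 89s + 153 = 0.
Trying s = -9: the polynomial evaluates to 0, so (s + 9) is a factor.
Dividing out leaves s^2 + 8s + 17 = 0.
The quadratic formula then gives s = -4 ± 1j.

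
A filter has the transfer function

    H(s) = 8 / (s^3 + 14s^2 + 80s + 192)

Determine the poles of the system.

The poles are the roots of the denominator s^3 + 14s^2 + 80s + 192 = 0.
Trying s = -6: the polynomial evaluates to 0, so (s + 6) is a factor.
Dividing out leaves s^2 + 8s + 32 = 0.
The quadratic formula then gives s = -4 ± 4j.

s = -4 ± 4j, -6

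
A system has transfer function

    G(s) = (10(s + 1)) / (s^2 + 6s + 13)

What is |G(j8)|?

|G(j8)| ≈ 1.151

Substitute s = j8: numerator = 10 + j80, denominator = -51 + j48.
|G(j8)| = |10 + j80| / |-51 + j48| = 80.623 / 70.036 ≈ 1.151.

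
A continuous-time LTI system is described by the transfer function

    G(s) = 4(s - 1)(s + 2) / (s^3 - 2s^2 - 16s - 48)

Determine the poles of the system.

s = -2 + 2j, -2 - 2j, 6

The poles are the roots of the denominator s^3 - 2s^2 - 16s - 48 = 0.
Trying s = 6: the polynomial evaluates to 0, so (s - 6) is a factor.
Dividing out leaves s^2 + 4s + 8 = 0.
The quadratic formula then gives s = -2 ± 2j.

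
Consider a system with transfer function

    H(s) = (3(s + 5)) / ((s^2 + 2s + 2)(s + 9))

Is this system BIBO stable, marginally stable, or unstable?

stable

The poles can be read from the denominator factors: s = -1 + j, -1 - j, -9.
Since all poles lie strictly in the left half-plane, the system is stable.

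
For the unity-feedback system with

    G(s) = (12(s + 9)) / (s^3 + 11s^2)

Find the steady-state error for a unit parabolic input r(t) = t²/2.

G(s) has 2 poles at the origin.
This is a Type 2 system. Ka = lim_{s→0} s^2·G(s) = 108/11.
e_ss = 1/Ka = 1/(108/11) = 11/108 ≈ 0.1019.

e_ss = 0.1019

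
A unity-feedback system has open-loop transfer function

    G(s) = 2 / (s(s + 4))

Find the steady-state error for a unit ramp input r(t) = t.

e_ss = 2

G(s) has one pole at the origin.
This is a Type 1 system. Kv = lim_{s→0} s·G(s) = 2/4 = 1/2.
e_ss = 1/Kv = 1/(1/2) = 2.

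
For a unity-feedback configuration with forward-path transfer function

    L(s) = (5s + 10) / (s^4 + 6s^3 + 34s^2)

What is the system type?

Factor s from the denominator: s^4 + 6s^3 + 34s^2 = s^2·(s^2 + 6s + 34).
There are 2 poles at the origin, so the system is Type 2.

Type 2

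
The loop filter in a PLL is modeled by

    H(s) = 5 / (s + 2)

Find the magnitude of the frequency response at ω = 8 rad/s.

Substitute s = j8: numerator = 5, denominator = 2 + j8.
|H(j8)| = |5| / |2 + j8| = 5 / 8.2462 ≈ 0.6063.

|H(j8)| ≈ 0.6063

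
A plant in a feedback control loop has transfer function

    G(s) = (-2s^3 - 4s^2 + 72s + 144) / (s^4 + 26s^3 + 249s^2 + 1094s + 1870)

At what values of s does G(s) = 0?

Set the numerator to zero: -2s^3 - 4s^2 + 72s + 144 = 0, i.e. -2·(s^3 + 2s^2 - 36s - 72) = 0.
Factoring: (s + 6)(s + 2)(s - 6) = 0.

s = -6, -2, 6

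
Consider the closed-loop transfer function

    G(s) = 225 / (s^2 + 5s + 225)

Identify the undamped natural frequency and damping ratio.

ωₙ = 15 rad/s, ζ ≈ 0.1667

Compare the denominator to the standard form s^2 + 2ζωₙs + ωₙ².
ωₙ² = 225, so ωₙ = 15 rad/s.
2ζωₙ = 5, so ζ = 5/(2·15) ≈ 0.1667.
With ζ = 0.1667 the response is underdamped.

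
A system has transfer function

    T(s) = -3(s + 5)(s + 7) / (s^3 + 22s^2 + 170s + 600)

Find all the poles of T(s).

The poles are the roots of the denominator s^3 + 22s^2 + 170s + 600 = 0.
Trying s = -12: the polynomial evaluates to 0, so (s + 12) is a factor.
Dividing out leaves s^2 + 10s + 50 = 0.
The quadratic formula then gives s = -5 ± 5j.

s = -5 + 5j, -5 - 5j, -12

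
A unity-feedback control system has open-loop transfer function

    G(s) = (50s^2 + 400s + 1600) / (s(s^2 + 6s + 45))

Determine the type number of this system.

The denominator has 1 factor of s at the origin (free integrator), so this is a Type 1 system.

Type 1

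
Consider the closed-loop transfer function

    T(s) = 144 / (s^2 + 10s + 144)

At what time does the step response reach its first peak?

Comparing s^2 + 10s + 144 to s^2 + 2ζωₙs + ωₙ²: ωₙ = 12 rad/s and ζ = 10/(2·12) ≈ 0.4167.
ζωₙ = 10/2 = 5, so ω_d = ωₙ√(1−ζ²) = √(ωₙ² − (ζωₙ)²) = √(144 − 5²) = √119 ≈ 10.91 rad/s.
t_p = π/ω_d = π/10.91 ≈ 0.2880 s.

t_p ≈ 0.2880 s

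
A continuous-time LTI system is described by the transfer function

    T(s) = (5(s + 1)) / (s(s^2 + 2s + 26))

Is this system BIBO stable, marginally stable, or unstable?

The poles can be read from the denominator factors: s = 0, -1 ± 5j.
Since the simple pole(s) at s = 0 lie on the jω-axis with none in the right half-plane, the system is marginally stable.

marginally stable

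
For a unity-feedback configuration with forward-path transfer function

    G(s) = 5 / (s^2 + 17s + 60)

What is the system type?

Type 0

The denominator has no factor of s at the origin — no free integrator — so this is a Type 0 system.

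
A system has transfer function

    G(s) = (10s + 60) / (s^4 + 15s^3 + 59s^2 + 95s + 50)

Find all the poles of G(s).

s = -2 ± j, -1, -10

The poles are the roots of the denominator s^4 + 15s^3 + 59s^2 + 95s + 50 = 0.
Trying s = -1: the polynomial evaluates to 0, so (s + 1) is a factor.
Dividing out leaves s^3 + 14s^2 + 45s + 50 = 0.
This factors further as (s^2 + 4s + 5)(s + 10) = 0.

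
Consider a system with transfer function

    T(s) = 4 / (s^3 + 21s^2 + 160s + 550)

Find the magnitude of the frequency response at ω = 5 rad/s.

|T(j5)| ≈ 0.005922

Substitute s = j5: numerator = 4, denominator = 25 + j675.
|T(j5)| = |4| / |25 + j675| = 4 / 675.46 ≈ 0.005922.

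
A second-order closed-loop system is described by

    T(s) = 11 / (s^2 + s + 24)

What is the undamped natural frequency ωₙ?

Compare the denominator to the standard form s^2 + 2ζωₙs + ωₙ².
ωₙ² = 24, so ωₙ = √24 ≈ 4.899 rad/s.

ωₙ ≈ 4.899 rad/s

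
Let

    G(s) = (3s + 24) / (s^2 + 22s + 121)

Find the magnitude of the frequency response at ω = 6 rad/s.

Substitute s = j6: numerator = 24 + j18, denominator = 85 + j132.
|G(j6)| = |24 + j18| / |85 + j132| = 30 / 157 ≈ 0.1911.

|G(j6)| ≈ 0.1911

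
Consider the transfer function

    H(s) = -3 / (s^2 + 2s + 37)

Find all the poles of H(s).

s = -1 ± 6j

The poles are the roots of the denominator s^2 + 2s + 37 = 0.
Using the quadratic formula: s = (-2 ± √(-144))/2 = -1 ± 6j.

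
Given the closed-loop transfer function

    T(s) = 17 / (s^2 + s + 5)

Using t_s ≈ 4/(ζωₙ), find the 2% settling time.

t_s ≈ 8 s

Comparing s^2 + s + 5 to s^2 + 2ζωₙs + ωₙ²: ωₙ = √5 ≈ 2.236 rad/s and ζ = 1/(2·√5) ≈ 0.2236.
ζωₙ = 1/2 = 0.5, so t_s ≈ 4/(ζωₙ) = 4/0.5 = 8 s.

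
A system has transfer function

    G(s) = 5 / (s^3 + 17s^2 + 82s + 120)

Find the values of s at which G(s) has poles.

The poles are the roots of the denominator s^3 + 17s^2 + 82s + 120 = 0.
Trying s = -10: the polynomial evaluates to 0, so (s + 10) is a factor.
Dividing out leaves s^2 + 7s + 12 = 0.
Factoring the quadratic: (s + 3)(s + 4) = 0.

s = -10, -3, -4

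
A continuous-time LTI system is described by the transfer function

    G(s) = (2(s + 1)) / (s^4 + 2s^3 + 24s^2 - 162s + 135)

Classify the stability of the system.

unstable

The denominator s^4 + 2s^3 + 24s^2 - 162s + 135 factors as (s - 1)(s^2 + 6s + 45)(s - 3), giving poles at s = 1, -3 ± 6j, 3.
Since the pole(s) at s = 1, 3 lie in the right half-plane, the system is unstable.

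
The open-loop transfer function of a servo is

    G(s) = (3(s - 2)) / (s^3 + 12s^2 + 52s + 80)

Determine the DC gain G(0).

G(0) = -3/40 ≈ -0.07500

Set s = 0: G(0) = (-6) / (80) = -3/40.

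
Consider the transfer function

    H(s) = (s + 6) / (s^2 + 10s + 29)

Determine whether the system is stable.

stable

The denominator s^2 + 10s + 29 factors as (s^2 + 10s + 29), giving poles at s = -5 ± 2j.
Since all poles lie strictly in the left half-plane, the system is stable.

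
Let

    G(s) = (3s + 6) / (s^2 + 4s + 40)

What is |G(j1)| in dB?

Substitute s = j1: numerator = 6 + j3, denominator = 39 + j4.
|G(j1)| = |6 + j3| / |39 + j4| = 6.7082 / 39.205 ≈ 0.1711.
In decibels: 20·log₁₀(0.1711) ≈ -15.3 dB.

|G(j1)|_dB ≈ -15.3 dB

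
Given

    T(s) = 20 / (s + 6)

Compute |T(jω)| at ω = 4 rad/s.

Substitute s = j4: numerator = 20, denominator = 6 + j4.
|T(j4)| = |20| / |6 + j4| = 20 / 7.2111 ≈ 2.774.

|T(j4)| ≈ 2.774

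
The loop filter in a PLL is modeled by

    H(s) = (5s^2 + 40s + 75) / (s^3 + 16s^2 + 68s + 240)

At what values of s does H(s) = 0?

Set the numerator to zero: 5s^2 + 40s + 75 = 0, i.e. 5·(s^2 + 8s + 15) = 0.
Factoring: (s + 5)(s + 3) = 0.

s = -5, -3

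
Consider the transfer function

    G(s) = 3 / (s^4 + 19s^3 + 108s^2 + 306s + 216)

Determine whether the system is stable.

The denominator s^4 + 19s^3 + 108s^2 + 306s + 216 factors as (s + 12)(s^2 + 6s + 18)(s + 1), giving poles at s = -12, -3 ± 3j, -1.
Since all poles lie strictly in the left half-plane, the system is stable.

stable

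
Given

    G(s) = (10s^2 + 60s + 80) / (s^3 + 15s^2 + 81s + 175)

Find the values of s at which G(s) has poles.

The poles are the roots of the denominator s^3 + 15s^2 + 81s + 175 = 0.
Trying s = -7: the polynomial evaluates to 0, so (s + 7) is a factor.
Dividing out leaves s^2 + 8s + 25 = 0.
The quadratic formula then gives s = -4 ± 3j.

s = -4 + 3j, -4 - 3j, -7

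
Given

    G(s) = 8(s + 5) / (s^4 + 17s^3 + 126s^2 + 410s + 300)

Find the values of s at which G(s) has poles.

The poles are the roots of the denominator s^4 + 17s^3 + 126s^2 + 410s + 300 = 0.
Trying s = -6: the polynomial evaluates to 0, so (s + 6) is a factor.
Dividing out leaves s^3 + 11s^2 + 60s + 50 = 0.
This factors further as (s + 1)(s^2 + 10s + 50) = 0.

s = -6, -1, -5 + 5j, -5 - 5j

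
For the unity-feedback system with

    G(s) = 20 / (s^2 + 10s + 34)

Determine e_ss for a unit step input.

e_ss = 0.6296

G(s) has no poles at the origin.
This is a Type 0 system. Kp = lim_{s→0} G(s) = 20/34 = 10/17.
e_ss = 1/(1 + Kp) = 1/(1 + 10/17) = 17/27 ≈ 0.6296.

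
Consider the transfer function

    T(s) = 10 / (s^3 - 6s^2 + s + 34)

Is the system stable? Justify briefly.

unstable

The denominator s^3 - 6s^2 + s + 34 factors as (s + 2)(s^2 - 8s + 17), giving poles at s = -2, 4 + j, 4 - j.
Since the pole(s) at s = 4 + j, 4 - j lie in the right half-plane, the system is unstable.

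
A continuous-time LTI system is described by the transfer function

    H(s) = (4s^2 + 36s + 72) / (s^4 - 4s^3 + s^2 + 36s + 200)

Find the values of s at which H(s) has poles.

s = 4 ± 3j, -2 ± 2j

The poles are the roots of the denominator s^4 - 4s^3 + s^2 + 36s + 200 = 0.
No real roots exist; factor into two real quadratics: (s^2 - 8s + 25)(s^2 + 4s + 8) = 0.
Each quadratic gives a conjugate pair via the quadratic formula.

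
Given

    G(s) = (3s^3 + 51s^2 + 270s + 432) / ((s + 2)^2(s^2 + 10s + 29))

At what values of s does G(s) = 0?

s = -6, -8, -3

Set the numerator to zero: 3s^3 + 51s^2 + 270s + 432 = 0, i.e. 3·(s^3 + 17s^2 + 90s + 144) = 0.
Factoring: (s + 6)(s + 8)(s + 3) = 0.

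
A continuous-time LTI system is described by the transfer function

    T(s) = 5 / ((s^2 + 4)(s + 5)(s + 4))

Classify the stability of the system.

marginally stable

The poles can be read from the denominator factors: s = ±2j, -5, -4.
Since the simple pole(s) at s = ±2j lie on the jω-axis with none in the right half-plane, the system is marginally stable.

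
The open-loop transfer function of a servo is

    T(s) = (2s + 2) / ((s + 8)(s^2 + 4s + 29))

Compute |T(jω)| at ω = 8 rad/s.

|T(j8)| ≈ 0.03005

Substitute s = j8: numerator = 2 + j16, denominator = -536 - j24.
|T(j8)| = |2 + j16| / |-536 - j24| = 16.125 / 536.54 ≈ 0.03005.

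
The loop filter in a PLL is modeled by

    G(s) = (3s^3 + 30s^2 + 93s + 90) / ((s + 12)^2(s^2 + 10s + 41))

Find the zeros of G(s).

Set the numerator to zero: 3s^3 + 30s^2 + 93s + 90 = 0, i.e. 3·(s^3 + 10s^2 + 31s + 30) = 0.
Factoring: (s + 5)(s + 3)(s + 2) = 0.

s = -5, -3, -2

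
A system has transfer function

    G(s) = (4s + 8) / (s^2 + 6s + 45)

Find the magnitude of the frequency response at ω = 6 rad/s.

Substitute s = j6: numerator = 8 + j24, denominator = 9 + j36.
|G(j6)| = |8 + j24| / |9 + j36| = 25.298 / 37.108 ≈ 0.6817.

|G(j6)| ≈ 0.6817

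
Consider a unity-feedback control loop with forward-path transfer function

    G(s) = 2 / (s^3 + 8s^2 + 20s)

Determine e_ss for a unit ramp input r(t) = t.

G(s) has one pole at the origin.
This is a Type 1 system. Kv = lim_{s→0} s·G(s) = 2/20 = 1/10.
e_ss = 1/Kv = 1/(1/10) = 10.

e_ss = 10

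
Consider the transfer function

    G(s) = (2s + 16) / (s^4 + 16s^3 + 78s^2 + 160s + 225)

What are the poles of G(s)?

The poles are the roots of the denominator s^4 + 16s^3 + 78s^2 + 160s + 225 = 0.
Trying s = -9: the polynomial evaluates to 0, so (s + 9) is a factor.
Dividing out leaves s^3 + 7s^2 + 15s + 25 = 0.
This factors further as (s^2 + 2s + 5)(s + 5) = 0.

s = -1 ± 2j, -9, -5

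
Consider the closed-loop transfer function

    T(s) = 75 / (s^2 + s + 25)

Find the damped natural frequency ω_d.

Comparing s^2 + s + 25 to s^2 + 2ζωₙs + ωₙ²: ωₙ = 5 rad/s and ζ = 1/(2·5) = 0.1.
ζωₙ = 1/2 = 0.5, so ω_d = ωₙ√(1−ζ²) = √(ωₙ² − (ζωₙ)²) = √(25 − 0.5²) = √24.75 ≈ 4.975 rad/s.

ω_d ≈ 4.975 rad/s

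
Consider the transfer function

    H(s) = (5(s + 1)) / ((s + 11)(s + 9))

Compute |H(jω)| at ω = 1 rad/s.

Substitute s = j1: numerator = 5 + j5, denominator = 98 + j20.
|H(j1)| = |5 + j5| / |98 + j20| = 7.0711 / 100.02 ≈ 0.07070.

|H(j1)| ≈ 0.07070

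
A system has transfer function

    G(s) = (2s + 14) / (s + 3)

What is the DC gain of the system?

Set s = 0: G(0) = (14) / (3) = 14/3.

G(0) = 14/3 ≈ 4.667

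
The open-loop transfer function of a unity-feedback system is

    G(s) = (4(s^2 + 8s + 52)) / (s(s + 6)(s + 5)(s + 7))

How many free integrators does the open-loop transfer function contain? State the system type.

Type 1

The denominator has 1 factor of s at the origin (free integrator), so this is a Type 1 system.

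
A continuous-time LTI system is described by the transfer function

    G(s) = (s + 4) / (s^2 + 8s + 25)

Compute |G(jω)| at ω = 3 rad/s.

|G(j3)| ≈ 0.1733

Substitute s = j3: numerator = 4 + j3, denominator = 16 + j24.
|G(j3)| = |4 + j3| / |16 + j24| = 5 / 28.844 ≈ 0.1733.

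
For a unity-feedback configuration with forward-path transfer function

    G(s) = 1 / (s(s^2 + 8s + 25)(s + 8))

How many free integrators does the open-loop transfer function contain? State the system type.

The denominator has 1 factor of s at the origin (free integrator), so this is a Type 1 system.

Type 1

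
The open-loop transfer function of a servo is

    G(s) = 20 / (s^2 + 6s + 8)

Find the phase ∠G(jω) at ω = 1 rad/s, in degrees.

At s = j1: numerator = 20, denominator = 7 + j6.
∠G = ∠num − ∠den = 0° − (40.601°) = -40.60°.

∠G(j1) ≈ -40.60°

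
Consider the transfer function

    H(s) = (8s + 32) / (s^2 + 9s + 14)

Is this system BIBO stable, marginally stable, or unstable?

stable

The denominator s^2 + 9s + 14 factors as (s + 7)(s + 2), giving poles at s = -7, -2.
Since all poles lie strictly in the left half-plane, the system is stable.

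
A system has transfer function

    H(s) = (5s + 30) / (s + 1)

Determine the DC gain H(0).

H(0) = 30

Set s = 0: H(0) = (30) / (1) = 30.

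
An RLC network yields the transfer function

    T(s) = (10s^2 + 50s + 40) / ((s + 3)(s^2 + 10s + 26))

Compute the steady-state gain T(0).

T(0) = 20/39 ≈ 0.5128

Set s = 0: T(0) = (40) / (78) = 20/39.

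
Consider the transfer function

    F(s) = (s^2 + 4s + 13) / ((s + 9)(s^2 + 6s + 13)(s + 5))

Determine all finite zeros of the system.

Set the numerator to zero: s^2 + 4s + 13 = 0.
Factoring: (s^2 + 4s + 13) = 0.

s = -2 ± 3j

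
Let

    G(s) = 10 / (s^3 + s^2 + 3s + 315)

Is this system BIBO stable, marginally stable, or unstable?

The denominator s^3 + s^2 + 3s + 315 factors as (s + 7)(s^2 - 6s + 45), giving poles at s = -7, 3 ± 6j.
Since the pole(s) at s = 3 + 6j, 3 - 6j lie in the right half-plane, the system is unstable.

unstable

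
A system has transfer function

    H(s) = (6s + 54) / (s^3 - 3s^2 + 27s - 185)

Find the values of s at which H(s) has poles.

s = -1 + 6j, -1 - 6j, 5

The poles are the roots of the denominator s^3 - 3s^2 + 27s - 185 = 0.
Trying s = 5: the polynomial evaluates to 0, so (s - 5) is a factor.
Dividing out leaves s^2 + 2s + 37 = 0.
The quadratic formula then gives s = -1 ± 6j.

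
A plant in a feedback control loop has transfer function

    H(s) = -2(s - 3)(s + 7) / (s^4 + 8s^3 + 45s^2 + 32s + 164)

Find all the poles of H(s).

The poles are the roots of the denominator s^4 + 8s^3 + 45s^2 + 32s + 164 = 0.
No real roots exist; factor into two real quadratics: (s^2 + 4)(s^2 + 8s + 41) = 0.
Each quadratic gives a conjugate pair via the quadratic formula.

s = 2j, -2j, -4 + 5j, -4 - 5j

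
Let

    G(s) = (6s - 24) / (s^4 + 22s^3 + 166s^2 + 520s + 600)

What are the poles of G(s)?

The poles are the roots of the denominator s^4 + 22s^3 + 166s^2 + 520s + 600 = 0.
Trying s = -6: the polynomial evaluates to 0, so (s + 6) is a factor.
Dividing out leaves s^3 + 16s^2 + 70s + 100 = 0.
This factors further as (s^2 + 6s + 10)(s + 10) = 0.

s = -3 ± j, -6, -10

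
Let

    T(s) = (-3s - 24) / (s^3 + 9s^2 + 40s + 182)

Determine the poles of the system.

The poles are the roots of the denominator s^3 + 9s^2 + 40s + 182 = 0.
Trying s = -7: the polynomial evaluates to 0, so (s + 7) is a factor.
Dividing out leaves s^2 + 2s + 26 = 0.
The quadratic formula then gives s = -1 ± 5j.

s = -1 ± 5j, -7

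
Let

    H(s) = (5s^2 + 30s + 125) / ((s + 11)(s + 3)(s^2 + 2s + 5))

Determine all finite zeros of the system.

s = -3 + 4j, -3 - 4j

Set the numerator to zero: 5s^2 + 30s + 125 = 0, i.e. 5·(s^2 + 6s + 25) = 0.
Factoring: (s^2 + 6s + 25) = 0.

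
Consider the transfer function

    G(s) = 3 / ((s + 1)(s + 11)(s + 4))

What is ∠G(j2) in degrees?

∠G(j2) ≈ -100.3°

At s = j2: numerator = 3, denominator = -20 + j110.
∠G = ∠num − ∠den = 0° − (100.30°) = -100.3°.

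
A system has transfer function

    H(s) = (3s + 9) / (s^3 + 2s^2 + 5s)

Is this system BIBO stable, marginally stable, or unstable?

The denominator s^3 + 2s^2 + 5s factors as s(s^2 + 2s + 5), giving poles at s = 0, -1 ± 2j.
Since the simple pole(s) at s = 0 lie on the jω-axis with none in the right half-plane, the system is marginally stable.

marginally stable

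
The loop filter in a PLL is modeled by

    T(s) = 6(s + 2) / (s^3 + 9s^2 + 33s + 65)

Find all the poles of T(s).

The poles are the roots of the denominator s^3 + 9s^2 + 33s + 65 = 0.
Trying s = -5: the polynomial evaluates to 0, so (s + 5) is a factor.
Dividing out leaves s^2 + 4s + 13 = 0.
The quadratic formula then gives s = -2 ± 3j.

s = -2 + 3j, -2 - 3j, -5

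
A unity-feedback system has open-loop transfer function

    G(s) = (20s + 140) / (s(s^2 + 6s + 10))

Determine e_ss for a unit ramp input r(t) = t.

G(s) has one pole at the origin.
This is a Type 1 system. Kv = lim_{s→0} s·G(s) = 140/10 = 14.
e_ss = 1/Kv = 1/(14) = 1/14 ≈ 0.07143.

e_ss = 0.07143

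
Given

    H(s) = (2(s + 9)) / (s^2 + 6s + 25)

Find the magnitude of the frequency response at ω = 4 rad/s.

Substitute s = j4: numerator = 18 + j8, denominator = 9 + j24.
|H(j4)| = |18 + j8| / |9 + j24| = 19.698 / 25.632 ≈ 0.7685.

|H(j4)| ≈ 0.7685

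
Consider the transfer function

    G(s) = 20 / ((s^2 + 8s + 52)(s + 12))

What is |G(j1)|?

|G(j1)| ≈ 0.03217

Substitute s = j1: numerator = 20, denominator = 604 + j147.
|G(j1)| = |20| / |604 + j147| = 20 / 621.63 ≈ 0.03217.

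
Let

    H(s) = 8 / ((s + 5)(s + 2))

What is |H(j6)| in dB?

|H(j6)|_dB ≈ -15.8 dB

Substitute s = j6: numerator = 8, denominator = -26 + j42.
|H(j6)| = |8| / |-26 + j42| = 8 / 49.396 ≈ 0.1620.
In decibels: 20·log₁₀(0.1620) ≈ -15.8 dB.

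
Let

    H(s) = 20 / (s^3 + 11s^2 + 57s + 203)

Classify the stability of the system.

stable

The denominator s^3 + 11s^2 + 57s + 203 factors as (s + 7)(s^2 + 4s + 29), giving poles at s = -7, -2 ± 5j.
Since all poles lie strictly in the left half-plane, the system is stable.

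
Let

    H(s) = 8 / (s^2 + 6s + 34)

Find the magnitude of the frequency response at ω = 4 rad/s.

Substitute s = j4: numerator = 8, denominator = 18 + j24.
|H(j4)| = |8| / |18 + j24| = 8 / 30 ≈ 0.2667.

|H(j4)| ≈ 0.2667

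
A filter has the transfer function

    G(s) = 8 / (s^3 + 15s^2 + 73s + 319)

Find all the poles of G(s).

s = -2 ± 5j, -11

The poles are the roots of the denominator s^3 + 15s^2 + 73s + 319 = 0.
Trying s = -11: the polynomial evaluates to 0, so (s + 11) is a factor.
Dividing out leaves s^2 + 4s + 29 = 0.
The quadratic formula then gives s = -2 ± 5j.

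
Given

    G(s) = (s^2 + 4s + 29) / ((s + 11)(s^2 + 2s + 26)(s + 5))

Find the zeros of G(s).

Set the numerator to zero: s^2 + 4s + 29 = 0.
Factoring: (s^2 + 4s + 29) = 0.

s = -2 + 5j, -2 - 5j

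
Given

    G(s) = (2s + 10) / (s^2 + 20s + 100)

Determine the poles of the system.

The poles are the roots of the denominator s^2 + 20s + 100 = 0.
Factoring: (s + 10)^2 = 0, so s = -10 and s = -10.

s = -10, -10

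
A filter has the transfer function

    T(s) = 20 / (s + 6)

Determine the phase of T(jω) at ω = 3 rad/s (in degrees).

∠T(j3) ≈ -26.57°

At s = j3: numerator = 20, denominator = 6 + j3.
∠T = ∠num − ∠den = 0° − (26.565°) = -26.57°.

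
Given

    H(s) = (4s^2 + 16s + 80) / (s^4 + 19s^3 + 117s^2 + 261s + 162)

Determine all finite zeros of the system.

Set the numerator to zero: 4s^2 + 16s + 80 = 0, i.e. 4·(s^2 + 4s + 20) = 0.
Factoring: (s^2 + 4s + 20) = 0.

s = -2 ± 4j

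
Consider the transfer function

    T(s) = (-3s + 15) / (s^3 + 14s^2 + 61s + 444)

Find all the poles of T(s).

s = -12, -1 ± 6j

The poles are the roots of the denominator s^3 + 14s^2 + 61s + 444 = 0.
Trying s = -12: the polynomial evaluates to 0, so (s + 12) is a factor.
Dividing out leaves s^2 + 2s + 37 = 0.
The quadratic formula then gives s = -1 ± 6j.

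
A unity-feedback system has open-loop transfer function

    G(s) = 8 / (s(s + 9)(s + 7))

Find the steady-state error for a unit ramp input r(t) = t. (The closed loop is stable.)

G(s) has one pole at the origin.
This is a Type 1 system. Kv = lim_{s→0} s·G(s) = 8/63.
e_ss = 1/Kv = 1/(8/63) = 63/8 ≈ 7.875.

e_ss = 7.875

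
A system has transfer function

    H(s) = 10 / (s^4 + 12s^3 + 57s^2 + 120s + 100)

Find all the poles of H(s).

s = -4 ± 2j, -2 ± j

The poles are the roots of the denominator s^4 + 12s^3 + 57s^2 + 120s + 100 = 0.
No real roots exist; factor into two real quadratics: (s^2 + 8s + 20)(s^2 + 4s + 5) = 0.
Each quadratic gives a conjugate pair via the quadratic formula.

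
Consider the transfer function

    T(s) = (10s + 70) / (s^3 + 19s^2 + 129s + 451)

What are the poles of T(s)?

The poles are the roots of the denominator s^3 + 19s^2 + 129s + 451 = 0.
Trying s = -11: the polynomial evaluates to 0, so (s + 11) is a factor.
Dividing out leaves s^2 + 8s + 41 = 0.
The quadratic formula then gives s = -4 ± 5j.

s = -11, -4 + 5j, -4 - 5j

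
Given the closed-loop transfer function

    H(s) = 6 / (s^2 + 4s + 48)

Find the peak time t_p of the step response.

Comparing s^2 + 4s + 48 to s^2 + 2ζωₙs + ωₙ²: ωₙ = √48 ≈ 6.928 rad/s and ζ = 4/(2·√48) ≈ 0.2887.
ζωₙ = 4/2 = 2, so ω_d = ωₙ√(1−ζ²) = √(ωₙ² − (ζωₙ)²) = √(48 − 2²) = √44 ≈ 6.633 rad/s.
t_p = π/ω_d = π/6.633 ≈ 0.4736 s.

t_p ≈ 0.4736 s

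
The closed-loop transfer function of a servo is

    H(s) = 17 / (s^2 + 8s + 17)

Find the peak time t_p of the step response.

Comparing s^2 + 8s + 17 to s^2 + 2ζωₙs + ωₙ²: ωₙ = √17 ≈ 4.123 rad/s and ζ = 8/(2·√17) ≈ 0.9701.
ζωₙ = 8/2 = 4, so ω_d = ωₙ√(1−ζ²) = √(ωₙ² − (ζωₙ)²) = √(17 − 4²) = √1 = 1 rad/s.
t_p = π/ω_d = π/1 ≈ 3.142 s.

t_p ≈ 3.142 s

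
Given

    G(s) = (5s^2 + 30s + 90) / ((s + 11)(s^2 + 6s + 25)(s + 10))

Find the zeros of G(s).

Set the numerator to zero: 5s^2 + 30s + 90 = 0, i.e. 5·(s^2 + 6s + 18) = 0.
Factoring: (s^2 + 6s + 18) = 0.

s = -3 ± 3j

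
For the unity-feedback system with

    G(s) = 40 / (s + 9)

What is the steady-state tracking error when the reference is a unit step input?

e_ss = 0.1837

G(s) has no poles at the origin.
This is a Type 0 system. Kp = lim_{s→0} G(s) = 40/9.
e_ss = 1/(1 + Kp) = 1/(1 + 40/9) = 9/49 ≈ 0.1837.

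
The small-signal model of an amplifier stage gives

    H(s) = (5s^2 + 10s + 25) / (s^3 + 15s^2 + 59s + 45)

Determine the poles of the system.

s = -5, -9, -1

The poles are the roots of the denominator s^3 + 15s^2 + 59s + 45 = 0.
Trying s = -5: the polynomial evaluates to 0, so (s + 5) is a factor.
Dividing out leaves s^2 + 10s + 9 = 0.
Factoring the quadratic: (s + 9)(s + 1) = 0.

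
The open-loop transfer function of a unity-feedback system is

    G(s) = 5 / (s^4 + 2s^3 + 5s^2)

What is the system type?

Type 2

Factor s from the denominator: s^4 + 2s^3 + 5s^2 = s^2·(s^2 + 2s + 5).
There are 2 poles at the origin, so the system is Type 2.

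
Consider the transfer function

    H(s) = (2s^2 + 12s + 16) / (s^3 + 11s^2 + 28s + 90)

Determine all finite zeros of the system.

s = -2, -4

Set the numerator to zero: 2s^2 + 12s + 16 = 0, i.e. 2·(s^2 + 6s + 8) = 0.
Factoring: (s + 2)(s + 4) = 0.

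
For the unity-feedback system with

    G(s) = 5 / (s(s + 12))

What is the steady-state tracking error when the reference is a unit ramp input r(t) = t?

e_ss = 2.400

G(s) has one pole at the origin.
This is a Type 1 system. Kv = lim_{s→0} s·G(s) = 5/12.
e_ss = 1/Kv = 1/(5/12) = 12/5 ≈ 2.400.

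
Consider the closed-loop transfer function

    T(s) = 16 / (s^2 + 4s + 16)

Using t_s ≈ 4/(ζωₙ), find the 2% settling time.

t_s ≈ 2 s

Comparing s^2 + 4s + 16 to s^2 + 2ζωₙs + ωₙ²: ωₙ = 4 rad/s and ζ = 4/(2·4) = 0.5.
ζωₙ = 4/2 = 2, so t_s ≈ 4/(ζωₙ) = 4/2 = 2 s.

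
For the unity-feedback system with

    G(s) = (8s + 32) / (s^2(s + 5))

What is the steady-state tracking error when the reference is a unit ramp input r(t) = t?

e_ss = 0

G(s) has 2 poles at the origin.
This is a Type 2 system; for a ramp input the steady-state error is zero.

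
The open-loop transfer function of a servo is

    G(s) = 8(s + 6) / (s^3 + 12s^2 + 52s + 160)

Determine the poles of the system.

s = -2 + 4j, -2 - 4j, -8

The poles are the roots of the denominator s^3 + 12s^2 + 52s + 160 = 0.
Trying s = -8: the polynomial evaluates to 0, so (s + 8) is a factor.
Dividing out leaves s^2 + 4s + 20 = 0.
The quadratic formula then gives s = -2 ± 4j.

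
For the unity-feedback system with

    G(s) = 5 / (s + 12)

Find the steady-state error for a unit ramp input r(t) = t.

e_ss = ∞

G(s) has no poles at the origin.
This is a Type 0 system; Kv = lim_{s→0} s·G(s) = 0, so the steady-state error for a ramp input is infinite.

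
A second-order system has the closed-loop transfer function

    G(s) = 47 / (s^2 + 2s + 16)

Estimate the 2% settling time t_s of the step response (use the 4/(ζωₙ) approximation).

t_s ≈ 4 s

Comparing s^2 + 2s + 16 to s^2 + 2ζωₙs + ωₙ²: ωₙ = 4 rad/s and ζ = 2/(2·4) = 0.25.
ζωₙ = 2/2 = 1, so t_s ≈ 4/(ζωₙ) = 4/1 = 4 s.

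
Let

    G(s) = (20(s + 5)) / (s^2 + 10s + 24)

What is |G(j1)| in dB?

|G(j1)|_dB ≈ 12.2 dB

Substitute s = j1: numerator = 100 + j20, denominator = 23 + j10.
|G(j1)| = |100 + j20| / |23 + j10| = 101.98 / 25.080 ≈ 4.066.
In decibels: 20·log₁₀(4.066) ≈ 12.2 dB.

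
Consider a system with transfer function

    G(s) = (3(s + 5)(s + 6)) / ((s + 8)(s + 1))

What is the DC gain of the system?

At s = 0 each factor (s + a) contributes a and each (s^2 + bs + c) contributes c.
G(0) = 3·(5) · (6) / ((8) · (1)) = 90/8 = 45/4.

G(0) = 45/4 ≈ 11.25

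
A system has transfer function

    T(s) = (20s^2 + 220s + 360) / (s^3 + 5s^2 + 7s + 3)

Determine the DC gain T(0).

T(0) = 120

Set s = 0: T(0) = (360) / (3) = 120.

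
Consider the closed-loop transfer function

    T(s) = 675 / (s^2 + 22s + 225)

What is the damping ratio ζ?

ζ ≈ 0.7333

Compare the denominator to the standard form s^2 + 2ζωₙs + ωₙ².
ωₙ² = 225, so ωₙ = 15 rad/s.
2ζωₙ = 22, so ζ = 22/(2·15) ≈ 0.7333.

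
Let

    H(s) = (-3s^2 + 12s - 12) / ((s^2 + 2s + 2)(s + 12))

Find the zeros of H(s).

s = 2, 2

Set the numerator to zero: -3s^2 + 12s - 12 = 0, i.e. -3·(s^2 - 4s + 4) = 0.
Factoring: (s - 2)^2 = 0.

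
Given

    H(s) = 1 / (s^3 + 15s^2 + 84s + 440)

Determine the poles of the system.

s = -2 ± 6j, -11

The poles are the roots of the denominator s^3 + 15s^2 + 84s + 440 = 0.
Trying s = -11: the polynomial evaluates to 0, so (s + 11) is a factor.
Dividing out leaves s^2 + 4s + 40 = 0.
The quadratic formula then gives s = -2 ± 6j.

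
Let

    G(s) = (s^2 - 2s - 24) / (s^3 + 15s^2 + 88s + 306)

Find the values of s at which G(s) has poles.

The poles are the roots of the denominator s^3 + 15s^2 + 88s + 306 = 0.
Trying s = -9: the polynomial evaluates to 0, so (s + 9) is a factor.
Dividing out leaves s^2 + 6s + 34 = 0.
The quadratic formula then gives s = -3 ± 5j.

s = -3 + 5j, -3 - 5j, -9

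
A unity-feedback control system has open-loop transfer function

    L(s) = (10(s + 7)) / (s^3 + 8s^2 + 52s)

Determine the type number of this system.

The denominator has 1 factor of s at the origin (free integrator), so this is a Type 1 system.

Type 1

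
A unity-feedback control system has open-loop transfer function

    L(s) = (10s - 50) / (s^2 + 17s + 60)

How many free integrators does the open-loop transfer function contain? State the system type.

Type 0

The denominator has no factor of s at the origin — no free integrator — so this is a Type 0 system.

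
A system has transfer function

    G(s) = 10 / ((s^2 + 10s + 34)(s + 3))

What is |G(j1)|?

Substitute s = j1: numerator = 10, denominator = 89 + j63.
|G(j1)| = |10| / |89 + j63| = 10 / 109.04 ≈ 0.09171.

|G(j1)| ≈ 0.09171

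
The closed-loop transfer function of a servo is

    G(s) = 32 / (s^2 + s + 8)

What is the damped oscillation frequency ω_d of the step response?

ω_d ≈ 2.784 rad/s

Comparing s^2 + s + 8 to s^2 + 2ζωₙs + ωₙ²: ωₙ = √8 ≈ 2.828 rad/s and ζ = 1/(2·√8) ≈ 0.1768.
ζωₙ = 1/2 = 0.5, so ω_d = ωₙ√(1−ζ²) = √(ωₙ² − (ζωₙ)²) = √(8 − 0.5²) = √7.75 ≈ 2.784 rad/s.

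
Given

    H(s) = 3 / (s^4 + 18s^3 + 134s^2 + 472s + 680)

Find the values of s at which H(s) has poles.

The poles are the roots of the denominator s^4 + 18s^3 + 134s^2 + 472s + 680 = 0.
No real roots exist; factor into two real quadratics: (s^2 + 10s + 34)(s^2 + 8s + 20) = 0.
Each quadratic gives a conjugate pair via the quadratic formula.

s = -5 ± 3j, -4 ± 2j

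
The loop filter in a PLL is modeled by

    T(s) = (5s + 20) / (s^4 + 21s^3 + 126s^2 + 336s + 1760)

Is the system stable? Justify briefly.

marginally stable

The denominator s^4 + 21s^3 + 126s^2 + 336s + 1760 factors as (s^2 + 16)(s + 10)(s + 11), giving poles at s = ±4j, -10, -11.
Since the simple pole(s) at s = ±4j lie on the jω-axis with none in the right half-plane, the system is marginally stable.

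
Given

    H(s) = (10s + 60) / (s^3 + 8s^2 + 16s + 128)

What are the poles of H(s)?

The poles are the roots of the denominator s^3 + 8s^2 + 16s + 128 = 0.
Trying s = -8: the polynomial evaluates to 0, so (s + 8) is a factor.
Dividing out leaves s^2 + 16 = 0.
The quadratic formula then gives s = 0 ± 4j.

s = ±4j, -8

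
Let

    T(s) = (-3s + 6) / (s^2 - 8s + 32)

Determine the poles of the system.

s = 4 ± 4j

The poles are the roots of the denominator s^2 - 8s + 32 = 0.
Using the quadratic formula: s = (8 ± √(-64))/2 = 4 ± 4j.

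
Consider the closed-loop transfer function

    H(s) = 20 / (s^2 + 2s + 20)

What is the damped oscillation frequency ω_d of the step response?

ω_d ≈ 4.359 rad/s

Comparing s^2 + 2s + 20 to s^2 + 2ζωₙs + ωₙ²: ωₙ = √20 ≈ 4.472 rad/s and ζ = 2/(2·√20) ≈ 0.2236.
ζωₙ = 2/2 = 1, so ω_d = ωₙ√(1−ζ²) = √(ωₙ² − (ζωₙ)²) = √(20 − 1²) = √19 ≈ 4.359 rad/s.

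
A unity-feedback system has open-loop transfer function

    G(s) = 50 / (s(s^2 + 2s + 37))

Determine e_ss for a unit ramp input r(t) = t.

G(s) has one pole at the origin.
This is a Type 1 system. Kv = lim_{s→0} s·G(s) = 50/37.
e_ss = 1/Kv = 1/(50/37) = 37/50 ≈ 0.7400.

e_ss = 0.7400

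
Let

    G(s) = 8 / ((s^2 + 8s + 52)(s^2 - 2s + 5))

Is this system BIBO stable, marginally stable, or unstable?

The poles can be read from the denominator factors: s = -4 ± 6j, 1 ± 2j.
Since the pole(s) at s = 1 + 2j, 1 - 2j lie in the right half-plane, the system is unstable.

unstable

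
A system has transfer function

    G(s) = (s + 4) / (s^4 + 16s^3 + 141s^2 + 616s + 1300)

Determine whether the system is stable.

stable

The denominator s^4 + 16s^3 + 141s^2 + 616s + 1300 factors as (s^2 + 8s + 25)(s^2 + 8s + 52), giving poles at s = -4 ± 3j, -4 ± 6j.
Since all poles lie strictly in the left half-plane, the system is stable.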